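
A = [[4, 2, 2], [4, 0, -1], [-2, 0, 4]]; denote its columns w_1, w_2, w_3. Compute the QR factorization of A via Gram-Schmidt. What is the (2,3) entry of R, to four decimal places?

r_{23} = 3.2796

q_1 = w_1/‖w_1‖ = (4, 4, -2)/6.0000 = (0.6667, 0.6667, -0.3333).
r_{12} = q_1·w_2 = 1.3333.
u_2 = w_2 − 1.3333·q_1 = (1.1111, -0.8889, 0.4444).
‖u_2‖ = 1.4907, so q_2 = (0.7454, -0.5963, 0.2981).
r_{23} = q_2·w_3 = 3.2796.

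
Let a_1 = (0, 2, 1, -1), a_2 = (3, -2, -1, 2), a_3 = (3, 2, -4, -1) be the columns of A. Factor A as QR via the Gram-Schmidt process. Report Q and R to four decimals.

Q = [[0.0000, 0.9567, 0.1059], [0.8165, 0.1063, 0.2895], [0.4082, 0.0531, -0.8967], [-0.4082, 0.2657, -0.3177]], R = [[2.4495, -2.8577, 0.4082], [0.0000, 3.1358, 2.6043], [0.0000, 0.0000, 4.8011]]

a_1 = (0, 2, 1, -1); ‖a_1‖ = 2.4495, so e_1 = (0.0000, 0.8165, 0.4082, -0.4082).
e_1·a_2 = 0.0000·3 + 0.8165·(-2) + 0.4082·(-1) + (-0.4082)·2 = -2.8577.
u_2 = a_2 + 2.8577·e_1 = (3.0000, 0.3333, 0.1667, 0.8333).
‖u_2‖ = 3.1358, so e_2 = (0.9567, 0.1063, 0.0531, 0.2657).
e_1·a_3 = 0.0000·3 + 0.8165·2 + 0.4082·(-4) + (-0.4082)·(-1) = 0.4082; e_2·a_3 = 0.9567·3 + 0.1063·2 + 0.0531·(-4) + 0.2657·(-1) = 2.6043.
u_3 = a_3 − 0.4082·e_1 − 2.6043·e_2 = (0.5085, 1.3898, -4.3051, -1.5254).
‖u_3‖ = 4.8011, so e_3 = (0.1059, 0.2895, -0.8967, -0.3177).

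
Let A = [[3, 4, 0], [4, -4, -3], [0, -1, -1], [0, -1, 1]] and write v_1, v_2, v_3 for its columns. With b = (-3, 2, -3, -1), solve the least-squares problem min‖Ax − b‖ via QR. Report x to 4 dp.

e_1 = v_1/‖v_1‖ = (3, 4, 0, 0)/5.0000 = (0.6000, 0.8000, 0.0000, 0.0000).
r_{12} = e_1·v_2 = -0.8000.
u_2 = v_2 + 0.8000·e_1 = (4.4800, -3.3600, -1.0000, -1.0000).
‖u_2‖ = 5.7758, so e_2 = (0.7756, -0.5817, -0.1731, -0.1731).
r_{13} = e_1·v_3 = -2.4000; r_{23} = e_2·v_3 = 1.7452.
u_3 = v_3 + 2.4000·e_1 − 1.7452·e_2 = (0.0863, -0.0647, -0.6978, 1.3022).
‖u_3‖ = 1.4813, so e_3 = (0.0583, -0.0437, -0.4711, 0.8791).
Qᵀb = (-0.2000, -2.7979, 0.2720).
Back-substitute: x_3 = 0.2720/1.4813 = 0.1836.
x_2 = (-2.7979 − 1.7452·0.1836)/5.7758 = -0.5399.
x_1 = (-0.2000 + 0.8000·(-0.5399) + 2.4000·0.1836)/5.0000 = -0.0383.

x = (-0.0383, -0.5399, 0.1836)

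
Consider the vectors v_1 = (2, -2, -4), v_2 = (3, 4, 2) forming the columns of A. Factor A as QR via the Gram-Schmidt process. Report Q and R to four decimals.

Q = [[0.4082, 0.7692], [-0.4082, 0.6355], [-0.8165, 0.0669]], R = [[4.8990, -2.0412], [0.0000, 4.9833]]

v_1 = (2, -2, -4); ‖v_1‖ = 4.8990, so e_1 = (0.4082, -0.4082, -0.8165).
e_1·v_2 = 0.4082·3 + (-0.4082)·4 + (-0.8165)·2 = -2.0412.
u_2 = v_2 + 2.0412·e_1 = (3.8333, 3.1667, 0.3333).
‖u_2‖ = 4.9833, so e_2 = (0.7692, 0.6355, 0.0669).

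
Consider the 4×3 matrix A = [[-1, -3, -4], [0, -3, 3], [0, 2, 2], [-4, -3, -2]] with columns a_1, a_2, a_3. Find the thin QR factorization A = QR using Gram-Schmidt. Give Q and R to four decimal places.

e_1 = a_1/‖a_1‖ = (-1, 0, 0, -4)/4.1231 = (-0.2425, 0.0000, 0.0000, -0.9701).
r_{12} = e_1·a_2 = 3.6380.
u_2 = a_2 − 3.6380·e_1 = (-2.1176, -3.0000, 2.0000, 0.5294).
‖u_2‖ = 4.2148, so e_2 = (-0.5024, -0.7118, 0.4745, 0.1256).
r_{13} = e_1·a_3 = 2.9104; r_{23} = e_2·a_3 = 0.5722.
u_3 = a_3 − 2.9104·e_1 − 0.5722·e_2 = (-3.0066, 3.4073, 1.7285, 0.7517).
‖u_3‖ = 4.9196, so e_3 = (-0.6112, 0.6926, 0.3513, 0.1528).

Q = [[-0.2425, -0.5024, -0.6112], [0.0000, -0.7118, 0.6926], [0.0000, 0.4745, 0.3513], [-0.9701, 0.1256, 0.1528]], R = [[4.1231, 3.6380, 2.9104], [0.0000, 4.2148, 0.5722], [0.0000, 0.0000, 4.9196]]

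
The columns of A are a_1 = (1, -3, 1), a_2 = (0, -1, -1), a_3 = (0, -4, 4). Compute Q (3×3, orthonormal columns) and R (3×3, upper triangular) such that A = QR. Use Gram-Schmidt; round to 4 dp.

q_1 = a_1/‖a_1‖ = (1, -3, 1)/3.3166 = (0.3015, -0.9045, 0.3015).
r_{12} = q_1·a_2 = 0.6030.
u_2 = a_2 − 0.6030·q_1 = (-0.1818, -0.4545, -1.1818).
‖u_2‖ = 1.2792, so q_2 = (-0.1421, -0.3553, -0.9239).
r_{13} = q_1·a_3 = 4.8242; r_{23} = q_2·a_3 = -2.2741.
u_3 = a_3 − 4.8242·q_1 + 2.2741·q_2 = (-1.7778, -0.4444, 0.4444).
‖u_3‖ = 1.8856, so q_3 = (-0.9428, -0.2357, 0.2357).

Q = [[0.3015, -0.1421, -0.9428], [-0.9045, -0.3553, -0.2357], [0.3015, -0.9239, 0.2357]], R = [[3.3166, 0.6030, 4.8242], [0.0000, 1.2792, -2.2741], [0.0000, 0.0000, 1.8856]]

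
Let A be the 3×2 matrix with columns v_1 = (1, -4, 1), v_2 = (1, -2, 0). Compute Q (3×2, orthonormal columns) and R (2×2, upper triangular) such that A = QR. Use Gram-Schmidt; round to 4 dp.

Q = [[0.2357, 0.7071], [-0.9428, 0.0000], [0.2357, -0.7071]], R = [[4.2426, 2.1213], [0.0000, 0.7071]]

v_1 = (1, -4, 1); ‖v_1‖ = 4.2426, so q_1 = (0.2357, -0.9428, 0.2357).
q_1·v_2 = 0.2357·1 + (-0.9428)·(-2) + 0.2357·0 = 2.1213.
u_2 = v_2 − 2.1213·q_1 = (0.5000, 0.0000, -0.5000).
‖u_2‖ = 0.7071, so q_2 = (0.7071, 0.0000, -0.7071).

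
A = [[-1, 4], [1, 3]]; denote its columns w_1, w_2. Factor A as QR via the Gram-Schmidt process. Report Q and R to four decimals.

w_1 = (-1, 1); ‖w_1‖ = 1.4142, so e_1 = (-0.7071, 0.7071).
e_1·w_2 = (-0.7071)·4 + 0.7071·3 = -0.7071.
u_2 = w_2 + 0.7071·e_1 = (3.5000, 3.5000).
‖u_2‖ = 4.9497, so e_2 = (0.7071, 0.7071).

Q = [[-0.7071, 0.7071], [0.7071, 0.7071]], R = [[1.4142, -0.7071], [0.0000, 4.9497]]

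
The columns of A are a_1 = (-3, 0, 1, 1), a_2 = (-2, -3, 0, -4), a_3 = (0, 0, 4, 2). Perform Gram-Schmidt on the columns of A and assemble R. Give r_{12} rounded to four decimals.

r_{12} = 0.6030

a_1 = (-3, 0, 1, 1); ‖a_1‖ = 3.3166, so e_1 = (-0.9045, 0.0000, 0.3015, 0.3015).
r_{12} = e_1·a_2 = 0.6030.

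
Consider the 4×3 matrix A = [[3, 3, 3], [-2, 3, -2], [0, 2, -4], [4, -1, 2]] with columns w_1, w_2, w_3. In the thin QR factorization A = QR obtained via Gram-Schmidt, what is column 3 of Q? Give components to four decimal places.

e_3 = (0.4179, 0.0622, -0.8613, -0.2823)

w_1 = (3, -2, 0, 4); ‖w_1‖ = 5.3852, so e_1 = (0.5571, -0.3714, 0.0000, 0.7428).
e_1·w_2 = 0.5571·3 + (-0.3714)·3 + 0.0000·2 + 0.7428·(-1) = -0.1857.
u_2 = w_2 + 0.1857·e_1 = (3.1034, 2.9310, 2.0000, -0.8621).
‖u_2‖ = 4.7922, so e_2 = (0.6476, 0.6116, 0.4173, -0.1799).
e_1·w_3 = 0.5571·3 + (-0.3714)·(-2) + 0.0000·(-4) + 0.7428·2 = 3.8996; e_2·w_3 = 0.6476·3 + 0.6116·(-2) + 0.4173·(-4) + (-0.1799)·2 = -1.3096.
u_3 = w_3 − 3.8996·e_1 + 1.3096·e_2 = (1.6757, 0.2492, -3.4535, -1.1321).
‖u_3‖ = 4.0097, so e_3 = (0.4179, 0.0622, -0.8613, -0.2823).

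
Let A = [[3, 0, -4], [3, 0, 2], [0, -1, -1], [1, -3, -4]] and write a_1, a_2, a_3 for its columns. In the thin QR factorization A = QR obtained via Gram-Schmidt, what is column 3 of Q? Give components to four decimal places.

e_1 = a_1/‖a_1‖ = (3, 3, 0, 1)/4.3589 = (0.6882, 0.6882, 0.0000, 0.2294).
r_{12} = e_1·a_2 = -0.6882.
u_2 = a_2 + 0.6882·e_1 = (0.4737, 0.4737, -1.0000, -2.8421).
‖u_2‖ = 3.0865, so e_2 = (0.1535, 0.1535, -0.3240, -0.9208).
r_{13} = e_1·a_3 = -2.2942; r_{23} = e_2·a_3 = 3.7004.
u_3 = a_3 + 2.2942·e_1 − 3.7004·e_2 = (-2.9890, 3.0110, 0.1989, -0.0663).
‖u_3‖ = 4.2478, so e_3 = (-0.7036, 0.7088, 0.0468, -0.0156).

e_3 = (-0.7036, 0.7088, 0.0468, -0.0156)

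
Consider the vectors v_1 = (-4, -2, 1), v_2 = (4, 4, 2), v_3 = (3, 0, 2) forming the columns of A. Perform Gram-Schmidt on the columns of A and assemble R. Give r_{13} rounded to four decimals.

v_1 = (-4, -2, 1); ‖v_1‖ = 4.5826, so e_1 = (-0.8729, -0.4364, 0.2182).
r_{13} = e_1·v_3 = -2.1822.

r_{13} = -2.1822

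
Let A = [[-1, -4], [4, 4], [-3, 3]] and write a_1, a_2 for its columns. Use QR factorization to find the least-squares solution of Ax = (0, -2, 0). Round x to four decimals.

a_1 = (-1, 4, -3); ‖a_1‖ = 5.0990, so q_1 = (-0.1961, 0.7845, -0.5883).
q_1·a_2 = (-0.1961)·(-4) + 0.7845·4 + (-0.5883)·3 = 2.1573.
u_2 = a_2 − 2.1573·q_1 = (-3.5769, 2.3077, 4.2692).
‖u_2‖ = 6.0288, so q_2 = (-0.5933, 0.3828, 0.7081).
Qᵀb = (-1.5689, -0.7656).
Back-substitute: x_2 = -0.7656/6.0288 = -0.1270.
x_1 = (-1.5689 − 2.1573·(-0.1270))/5.0990 = -0.2540.

x = (-0.2540, -0.1270)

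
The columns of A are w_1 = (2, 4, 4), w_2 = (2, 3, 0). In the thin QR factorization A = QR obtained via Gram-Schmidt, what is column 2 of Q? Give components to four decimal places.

q_2 = (0.4579, 0.5037, -0.7326)

q_1 = w_1/‖w_1‖ = (2, 4, 4)/6.0000 = (0.3333, 0.6667, 0.6667).
r_{12} = q_1·w_2 = 2.6667.
u_2 = w_2 − 2.6667·q_1 = (1.1111, 1.2222, -1.7778).
‖u_2‖ = 2.4267, so q_2 = (0.4579, 0.5037, -0.7326).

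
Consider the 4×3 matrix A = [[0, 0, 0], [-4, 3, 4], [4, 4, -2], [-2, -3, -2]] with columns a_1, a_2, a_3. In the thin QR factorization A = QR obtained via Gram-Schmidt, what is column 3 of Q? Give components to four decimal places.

a_1 = (0, -4, 4, -2); ‖a_1‖ = 6.0000, so e_1 = (0.0000, -0.6667, 0.6667, -0.3333).
e_1·a_2 = 0.0000·0 + (-0.6667)·3 + 0.6667·4 + (-0.3333)·(-3) = 1.6667.
u_2 = a_2 − 1.6667·e_1 = (0.0000, 4.1111, 2.8889, -2.4444).
‖u_2‖ = 5.5877, so e_2 = (0.0000, 0.7357, 0.5170, -0.4375).
e_1·a_3 = 0.0000·0 + (-0.6667)·4 + 0.6667·(-2) + (-0.3333)·(-2) = -3.3333; e_2·a_3 = 0.0000·0 + 0.7357·4 + 0.5170·(-2) + (-0.4375)·(-2) = 2.7839.
u_3 = a_3 + 3.3333·e_1 − 2.7839·e_2 = (0.0000, -0.2705, -1.2171, -1.8932).
‖u_3‖ = 2.2669, so e_3 = (0.0000, -0.1193, -0.5369, -0.8352).

e_3 = (0.0000, -0.1193, -0.5369, -0.8352)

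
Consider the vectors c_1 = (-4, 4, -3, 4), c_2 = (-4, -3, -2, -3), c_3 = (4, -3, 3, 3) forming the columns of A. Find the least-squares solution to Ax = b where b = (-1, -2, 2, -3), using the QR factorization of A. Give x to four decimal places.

e_1 = c_1/‖c_1‖ = (-4, 4, -3, 4)/7.5498 = (-0.5298, 0.5298, -0.3974, 0.5298).
r_{12} = e_1·c_2 = -0.2649.
u_2 = c_2 + 0.2649·e_1 = (-4.1404, -2.8596, -2.1053, -2.8596).
‖u_2‖ = 6.1587, so e_2 = (-0.6723, -0.4643, -0.3418, -0.4643).
r_{13} = e_1·c_3 = -3.3113; r_{23} = e_2·c_3 = -3.7146.
u_3 = c_3 + 3.3113·e_1 + 3.7146·e_2 = (-0.2516, -2.9704, 0.4144, 3.0296).
‖u_3‖ = 4.2705, so e_3 = (-0.0589, -0.6956, 0.0970, 0.7094).
Qᵀb = (-2.9140, 2.3102, -0.4841).
Back-substitute: x_3 = -0.4841/4.2705 = -0.1134.
x_2 = (2.3102 + 3.7146·(-0.1134))/6.1587 = 0.3067.
x_1 = (-2.9140 + 0.2649·0.3067 + 3.3113·(-0.1134))/7.5498 = -0.4249.

x = (-0.4249, 0.3067, -0.1134)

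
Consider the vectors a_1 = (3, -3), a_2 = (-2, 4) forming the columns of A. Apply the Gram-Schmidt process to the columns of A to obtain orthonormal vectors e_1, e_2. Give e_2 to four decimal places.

e_2 = (0.7071, 0.7071)

a_1 = (3, -3); ‖a_1‖ = 4.2426, so e_1 = (0.7071, -0.7071).
e_1·a_2 = 0.7071·(-2) + (-0.7071)·4 = -4.2426.
u_2 = a_2 + 4.2426·e_1 = (1.0000, 1.0000).
‖u_2‖ = 1.4142, so e_2 = (0.7071, 0.7071).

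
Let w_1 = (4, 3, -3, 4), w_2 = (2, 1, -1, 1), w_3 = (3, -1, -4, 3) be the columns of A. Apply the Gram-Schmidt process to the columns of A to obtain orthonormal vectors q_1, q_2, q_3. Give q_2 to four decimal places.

w_1 = (4, 3, -3, 4); ‖w_1‖ = 7.0711, so q_1 = (0.5657, 0.4243, -0.4243, 0.5657).
q_1·w_2 = 0.5657·2 + 0.4243·1 + (-0.4243)·(-1) + 0.5657·1 = 2.5456.
u_2 = w_2 − 2.5456·q_1 = (0.5600, -0.0800, 0.0800, -0.4400).
‖u_2‖ = 0.7211, so q_2 = (0.7766, -0.1109, 0.1109, -0.6102).

q_2 = (0.7766, -0.1109, 0.1109, -0.6102)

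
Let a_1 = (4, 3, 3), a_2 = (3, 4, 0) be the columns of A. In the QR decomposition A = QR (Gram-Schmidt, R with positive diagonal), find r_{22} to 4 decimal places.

r_{22} = 2.8388

a_1 = (4, 3, 3); ‖a_1‖ = 5.8310, so e_1 = (0.6860, 0.5145, 0.5145).
e_1·a_2 = 0.6860·3 + 0.5145·4 + 0.5145·0 = 4.1160.
u_2 = a_2 − 4.1160·e_1 = (0.1765, 1.8824, -2.1176).
r_{22} = ‖u_2‖ = 2.8388.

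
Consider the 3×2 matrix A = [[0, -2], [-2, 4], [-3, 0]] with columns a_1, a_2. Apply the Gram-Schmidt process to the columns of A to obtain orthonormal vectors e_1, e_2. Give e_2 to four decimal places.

e_2 = (-0.5151, 0.7132, -0.4755)

a_1 = (0, -2, -3); ‖a_1‖ = 3.6056, so e_1 = (0.0000, -0.5547, -0.8321).
e_1·a_2 = 0.0000·(-2) + (-0.5547)·4 + (-0.8321)·0 = -2.2188.
u_2 = a_2 + 2.2188·e_1 = (-2.0000, 2.7692, -1.8462).
‖u_2‖ = 3.8829, so e_2 = (-0.5151, 0.7132, -0.4755).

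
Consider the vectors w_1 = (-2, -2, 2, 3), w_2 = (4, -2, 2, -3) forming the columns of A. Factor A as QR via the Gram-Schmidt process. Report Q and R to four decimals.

Q = [[-0.4364, 0.5822], [-0.4364, -0.5293], [0.4364, 0.5293], [0.6547, -0.3176]], R = [[4.5826, -1.9640], [0.0000, 5.3984]]

e_1 = w_1/‖w_1‖ = (-2, -2, 2, 3)/4.5826 = (-0.4364, -0.4364, 0.4364, 0.6547).
r_{12} = e_1·w_2 = -1.9640.
u_2 = w_2 + 1.9640·e_1 = (3.1429, -2.8571, 2.8571, -1.7143).
‖u_2‖ = 5.3984, so e_2 = (0.5822, -0.5293, 0.5293, -0.3176).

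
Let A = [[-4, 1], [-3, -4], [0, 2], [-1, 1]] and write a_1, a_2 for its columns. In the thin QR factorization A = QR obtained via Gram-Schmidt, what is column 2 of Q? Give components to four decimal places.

q_1 = a_1/‖a_1‖ = (-4, -3, 0, -1)/5.0990 = (-0.7845, -0.5883, 0.0000, -0.1961).
r_{12} = q_1·a_2 = 1.3728.
u_2 = a_2 − 1.3728·q_1 = (2.0769, -3.1923, 2.0000, 1.2692).
‖u_2‖ = 4.4850, so q_2 = (0.4631, -0.7118, 0.4459, 0.2830).

q_2 = (0.4631, -0.7118, 0.4459, 0.2830)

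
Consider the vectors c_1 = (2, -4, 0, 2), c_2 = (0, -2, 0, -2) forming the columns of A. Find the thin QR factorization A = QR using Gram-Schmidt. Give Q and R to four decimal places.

Q = [[0.4082, -0.1231], [-0.8165, -0.4924], [0.0000, 0.0000], [0.4082, -0.8616]], R = [[4.8990, 0.8165], [0.0000, 2.7080]]

c_1 = (2, -4, 0, 2); ‖c_1‖ = 4.8990, so q_1 = (0.4082, -0.8165, 0.0000, 0.4082).
q_1·c_2 = 0.4082·0 + (-0.8165)·(-2) + 0.0000·0 + 0.4082·(-2) = 0.8165.
u_2 = c_2 − 0.8165·q_1 = (-0.3333, -1.3333, 0.0000, -2.3333).
‖u_2‖ = 2.7080, so q_2 = (-0.1231, -0.4924, 0.0000, -0.8616).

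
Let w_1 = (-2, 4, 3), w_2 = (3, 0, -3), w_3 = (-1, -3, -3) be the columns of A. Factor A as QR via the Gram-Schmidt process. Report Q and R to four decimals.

e_1 = w_1/‖w_1‖ = (-2, 4, 3)/5.3852 = (-0.3714, 0.7428, 0.5571).
r_{12} = e_1·w_2 = -2.7854.
u_2 = w_2 + 2.7854·e_1 = (1.9655, 2.0690, -1.4483).
‖u_2‖ = 3.2002, so e_2 = (0.6142, 0.6465, -0.4526).
r_{13} = e_1·w_3 = -3.5282; r_{23} = e_2·w_3 = -1.1960.
u_3 = w_3 + 3.5282·e_1 + 1.1960·e_2 = (-1.5758, 0.3939, -1.5758).
‖u_3‖ = 2.2630, so e_3 = (-0.6963, 0.1741, -0.6963).

Q = [[-0.3714, 0.6142, -0.6963], [0.7428, 0.6465, 0.1741], [0.5571, -0.4526, -0.6963]], R = [[5.3852, -2.7854, -3.5282], [0.0000, 3.2002, -1.1960], [0.0000, 0.0000, 2.2630]]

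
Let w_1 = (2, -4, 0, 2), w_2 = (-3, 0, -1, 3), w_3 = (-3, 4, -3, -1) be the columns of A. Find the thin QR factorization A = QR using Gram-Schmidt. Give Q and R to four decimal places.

Q = [[0.4082, -0.6882, 0.1622], [-0.8165, 0.0000, 0.0000], [0.0000, -0.2294, -0.9733], [0.4082, 0.6882, -0.1622]], R = [[4.8990, 0.0000, -4.8990], [0.0000, 4.3589, 2.0647], [0.0000, 0.0000, 2.5955]]

w_1 = (2, -4, 0, 2); ‖w_1‖ = 4.8990, so q_1 = (0.4082, -0.8165, 0.0000, 0.4082).
q_1·w_2 = 0.4082·(-3) + (-0.8165)·0 + 0.0000·(-1) + 0.4082·3 = 0.0000.
u_2 = w_2 − 0.0000·q_1 = (-3.0000, 0.0000, -1.0000, 3.0000).
‖u_2‖ = 4.3589, so q_2 = (-0.6882, 0.0000, -0.2294, 0.6882).
q_1·w_3 = 0.4082·(-3) + (-0.8165)·4 + 0.0000·(-3) + 0.4082·(-1) = -4.8990; q_2·w_3 = (-0.6882)·(-3) + 0.0000·4 + (-0.2294)·(-3) + 0.6882·(-1) = 2.0647.
u_3 = w_3 + 4.8990·q_1 − 2.0647·q_2 = (0.4211, 0.0000, -2.5263, -0.4211).
‖u_3‖ = 2.5955, so q_3 = (0.1622, 0.0000, -0.9733, -0.1622).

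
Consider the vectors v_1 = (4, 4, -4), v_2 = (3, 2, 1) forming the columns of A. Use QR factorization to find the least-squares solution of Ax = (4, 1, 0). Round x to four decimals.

q_1 = v_1/‖v_1‖ = (4, 4, -4)/6.9282 = (0.5774, 0.5774, -0.5774).
r_{12} = q_1·v_2 = 2.3094.
u_2 = v_2 − 2.3094·q_1 = (1.6667, 0.6667, 2.3333).
‖u_2‖ = 2.9439, so q_2 = (0.5661, 0.2265, 0.7926).
Qᵀb = (2.8868, 2.4910).
Back-substitute: x_2 = 2.4910/2.9439 = 0.8462.
x_1 = (2.8868 − 2.3094·0.8462)/6.9282 = 0.1346.

x = (0.1346, 0.8462)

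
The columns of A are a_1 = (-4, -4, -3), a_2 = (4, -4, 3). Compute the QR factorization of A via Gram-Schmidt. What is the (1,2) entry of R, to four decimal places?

a_1 = (-4, -4, -3); ‖a_1‖ = 6.4031, so e_1 = (-0.6247, -0.6247, -0.4685).
r_{12} = e_1·a_2 = -1.4056.

r_{12} = -1.4056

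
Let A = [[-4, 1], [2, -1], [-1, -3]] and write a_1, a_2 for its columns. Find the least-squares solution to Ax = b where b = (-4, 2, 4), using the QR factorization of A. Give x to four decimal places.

x = (0.5495, -1.4865)

a_1 = (-4, 2, -1); ‖a_1‖ = 4.5826, so e_1 = (-0.8729, 0.4364, -0.2182).
e_1·a_2 = (-0.8729)·1 + 0.4364·(-1) + (-0.2182)·(-3) = -0.6547.
u_2 = a_2 + 0.6547·e_1 = (0.4286, -0.7143, -3.1429).
‖u_2‖ = 3.2514, so e_2 = (0.1318, -0.2197, -0.9666).
Qᵀb = (3.4915, -4.8331).
Back-substitute: x_2 = -4.8331/3.2514 = -1.4865.
x_1 = (3.4915 + 0.6547·(-1.4865))/4.5826 = 0.5495.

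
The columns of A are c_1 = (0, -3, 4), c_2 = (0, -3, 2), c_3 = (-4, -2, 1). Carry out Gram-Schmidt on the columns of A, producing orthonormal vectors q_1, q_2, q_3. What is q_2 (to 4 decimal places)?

q_2 = (0.0000, -0.8000, -0.6000)

c_1 = (0, -3, 4); ‖c_1‖ = 5.0000, so q_1 = (0.0000, -0.6000, 0.8000).
q_1·c_2 = 0.0000·0 + (-0.6000)·(-3) + 0.8000·2 = 3.4000.
u_2 = c_2 − 3.4000·q_1 = (0.0000, -0.9600, -0.7200).
‖u_2‖ = 1.2000, so q_2 = (0.0000, -0.8000, -0.6000).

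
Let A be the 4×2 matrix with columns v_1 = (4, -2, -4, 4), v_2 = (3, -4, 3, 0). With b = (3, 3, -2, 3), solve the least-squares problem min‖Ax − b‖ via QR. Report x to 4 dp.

v_1 = (4, -2, -4, 4); ‖v_1‖ = 7.2111, so q_1 = (0.5547, -0.2774, -0.5547, 0.5547).
q_1·v_2 = 0.5547·3 + (-0.2774)·(-4) + (-0.5547)·3 + 0.5547·0 = 1.1094.
u_2 = v_2 − 1.1094·q_1 = (2.3846, -3.6923, 3.6154, -0.6154).
‖u_2‖ = 5.7244, so q_2 = (0.4166, -0.6450, 0.6316, -0.1075).
Qᵀb = (3.6056, -2.2710).
Back-substitute: x_2 = -2.2710/5.7244 = -0.3967.
x_1 = (3.6056 − 1.1094·(-0.3967))/7.2111 = 0.5610.

x = (0.5610, -0.3967)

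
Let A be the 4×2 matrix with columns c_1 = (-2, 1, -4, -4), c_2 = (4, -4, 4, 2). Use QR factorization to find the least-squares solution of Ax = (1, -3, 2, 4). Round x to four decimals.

x = (-0.5669, 0.2229)

q_1 = c_1/‖c_1‖ = (-2, 1, -4, -4)/6.0828 = (-0.3288, 0.1644, -0.6576, -0.6576).
r_{12} = q_1·c_2 = -5.9184.
u_2 = c_2 + 5.9184·q_1 = (2.0541, -3.0270, 0.1081, -1.8919).
‖u_2‖ = 4.1198, so q_2 = (0.4986, -0.7347, 0.0262, -0.4592).
Qᵀb = (-4.7676, 0.9184).
Back-substitute: x_2 = 0.9184/4.1198 = 0.2229.
x_1 = (-4.7676 + 5.9184·0.2229)/6.0828 = -0.5669.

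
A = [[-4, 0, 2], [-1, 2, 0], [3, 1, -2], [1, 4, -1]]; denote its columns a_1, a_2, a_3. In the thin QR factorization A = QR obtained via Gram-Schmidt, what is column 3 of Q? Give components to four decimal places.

e_1 = a_1/‖a_1‖ = (-4, -1, 3, 1)/5.1962 = (-0.7698, -0.1925, 0.5774, 0.1925).
r_{12} = e_1·a_2 = 0.9623.
u_2 = a_2 − 0.9623·e_1 = (0.7407, 2.1852, 0.4444, 3.8148).
‖u_2‖ = 4.4804, so e_2 = (0.1653, 0.4877, 0.0992, 0.8514).
r_{13} = e_1·a_3 = -2.8868; r_{23} = e_2·a_3 = -0.7192.
u_3 = a_3 + 2.8868·e_1 + 0.7192·e_2 = (-0.1033, -0.2048, -0.2620, 0.1679).
‖u_3‖ = 0.3866, so e_3 = (-0.2673, -0.5298, -0.6777, 0.4343).

e_3 = (-0.2673, -0.5298, -0.6777, 0.4343)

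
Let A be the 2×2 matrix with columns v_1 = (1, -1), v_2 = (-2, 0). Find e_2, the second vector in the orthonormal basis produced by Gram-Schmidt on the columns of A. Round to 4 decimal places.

e_2 = (-0.7071, -0.7071)

v_1 = (1, -1); ‖v_1‖ = 1.4142, so e_1 = (0.7071, -0.7071).
e_1·v_2 = 0.7071·(-2) + (-0.7071)·0 = -1.4142.
u_2 = v_2 + 1.4142·e_1 = (-1.0000, -1.0000).
‖u_2‖ = 1.4142, so e_2 = (-0.7071, -0.7071).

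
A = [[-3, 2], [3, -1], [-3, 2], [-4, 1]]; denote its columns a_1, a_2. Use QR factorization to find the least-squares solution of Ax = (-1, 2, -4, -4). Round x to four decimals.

a_1 = (-3, 3, -3, -4); ‖a_1‖ = 6.5574, so e_1 = (-0.4575, 0.4575, -0.4575, -0.6100).
e_1·a_2 = (-0.4575)·2 + 0.4575·(-1) + (-0.4575)·2 + (-0.6100)·1 = -2.8975.
u_2 = a_2 + 2.8975·e_1 = (0.6744, 0.3256, 0.6744, -0.7674).
‖u_2‖ = 1.2667, so e_2 = (0.5324, 0.2570, 0.5324, -0.6058).
Qᵀb = (5.6424, 0.2754).
Back-substitute: x_2 = 0.2754/1.2667 = 0.2174.
x_1 = (5.6424 + 2.8975·0.2174)/6.5574 = 0.9565.

x = (0.9565, 0.2174)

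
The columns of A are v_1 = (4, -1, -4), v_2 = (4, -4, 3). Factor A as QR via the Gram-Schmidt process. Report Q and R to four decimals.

Q = [[0.6963, 0.4849], [-0.1741, -0.6012], [-0.6963, 0.6352]], R = [[5.7446, 1.3926], [0.0000, 6.2498]]

q_1 = v_1/‖v_1‖ = (4, -1, -4)/5.7446 = (0.6963, -0.1741, -0.6963).
r_{12} = q_1·v_2 = 1.3926.
u_2 = v_2 − 1.3926·q_1 = (3.0303, -3.7576, 3.9697).
‖u_2‖ = 6.2498, so q_2 = (0.4849, -0.6012, 0.6352).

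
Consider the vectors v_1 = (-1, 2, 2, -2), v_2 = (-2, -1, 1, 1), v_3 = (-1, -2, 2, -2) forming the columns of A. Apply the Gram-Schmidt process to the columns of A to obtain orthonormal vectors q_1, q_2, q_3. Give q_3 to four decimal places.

q_3 = (0.1779, -0.7412, 0.2224, -0.6078)

v_1 = (-1, 2, 2, -2); ‖v_1‖ = 3.6056, so q_1 = (-0.2774, 0.5547, 0.5547, -0.5547).
q_1·v_2 = (-0.2774)·(-2) + 0.5547·(-1) + 0.5547·1 + (-0.5547)·1 = 0.0000.
u_2 = v_2 + 0.0000·q_1 = (-2.0000, -1.0000, 1.0000, 1.0000).
‖u_2‖ = 2.6458, so q_2 = (-0.7559, -0.3780, 0.3780, 0.3780).
q_1·v_3 = (-0.2774)·(-1) + 0.5547·(-2) + 0.5547·2 + (-0.5547)·(-2) = 1.3868; q_2·v_3 = (-0.7559)·(-1) + (-0.3780)·(-2) + 0.3780·2 + 0.3780·(-2) = 1.5119.
u_3 = v_3 − 1.3868·q_1 − 1.5119·q_2 = (0.5275, -2.1978, 0.6593, -1.8022).
‖u_3‖ = 2.9650, so q_3 = (0.1779, -0.7412, 0.2224, -0.6078).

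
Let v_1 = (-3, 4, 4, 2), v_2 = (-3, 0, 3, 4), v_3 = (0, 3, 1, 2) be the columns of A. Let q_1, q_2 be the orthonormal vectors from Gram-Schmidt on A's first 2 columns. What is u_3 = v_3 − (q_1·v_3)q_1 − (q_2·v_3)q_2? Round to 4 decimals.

u_3 = (1.2017, 0.9042, -0.7257, 1.4456)

v_1 = (-3, 4, 4, 2); ‖v_1‖ = 6.7082, so q_1 = (-0.4472, 0.5963, 0.5963, 0.2981).
q_1·v_2 = (-0.4472)·(-3) + 0.5963·0 + 0.5963·3 + 0.2981·4 = 4.3231.
u_2 = v_2 − 4.3231·q_1 = (-1.0667, -2.5778, 0.4222, 2.7111).
‖u_2‖ = 3.9129, so q_2 = (-0.2726, -0.6588, 0.1079, 0.6929).
q_1·v_3 = (-0.4472)·0 + 0.5963·3 + 0.5963·1 + 0.2981·2 = 2.9814; q_2·v_3 = (-0.2726)·0 + (-0.6588)·3 + 0.1079·1 + 0.6929·2 = -0.4827.
u_3 = v_3 − 2.9814·q_1 + 0.4827·q_2 = (1.2017, 0.9042, -0.7257, 1.4456).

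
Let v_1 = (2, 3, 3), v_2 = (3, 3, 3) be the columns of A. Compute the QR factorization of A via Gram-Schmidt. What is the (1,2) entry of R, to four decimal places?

r_{12} = 5.1168

v_1 = (2, 3, 3); ‖v_1‖ = 4.6904, so e_1 = (0.4264, 0.6396, 0.6396).
r_{12} = e_1·v_2 = 5.1168.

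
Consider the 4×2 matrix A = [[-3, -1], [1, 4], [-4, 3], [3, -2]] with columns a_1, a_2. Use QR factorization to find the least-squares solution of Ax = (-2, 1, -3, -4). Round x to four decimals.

a_1 = (-3, 1, -4, 3); ‖a_1‖ = 5.9161, so e_1 = (-0.5071, 0.1690, -0.6761, 0.5071).
e_1·a_2 = (-0.5071)·(-1) + 0.1690·4 + (-0.6761)·3 + 0.5071·(-2) = -1.8593.
u_2 = a_2 + 1.8593·e_1 = (-1.9429, 4.3143, 1.7429, -1.0571).
‖u_2‖ = 5.1520, so e_2 = (-0.3771, 0.8374, 0.3383, -0.2052).
Qᵀb = (1.1832, 1.3975).
Back-substitute: x_2 = 1.3975/5.1520 = 0.2713.
x_1 = (1.1832 + 1.8593·0.2713)/5.9161 = 0.2853.

x = (0.2853, 0.2713)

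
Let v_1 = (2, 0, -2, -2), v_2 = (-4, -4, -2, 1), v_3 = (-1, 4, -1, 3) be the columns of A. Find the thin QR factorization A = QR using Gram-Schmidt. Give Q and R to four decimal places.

v_1 = (2, 0, -2, -2); ‖v_1‖ = 3.4641, so e_1 = (0.5774, 0.0000, -0.5774, -0.5774).
e_1·v_2 = 0.5774·(-4) + 0.0000·(-4) + (-0.5774)·(-2) + (-0.5774)·1 = -1.7321.
u_2 = v_2 + 1.7321·e_1 = (-3.0000, -4.0000, -3.0000, 0.0000).
‖u_2‖ = 5.8310, so e_2 = (-0.5145, -0.6860, -0.5145, 0.0000).
e_1·v_3 = 0.5774·(-1) + 0.0000·4 + (-0.5774)·(-1) + (-0.5774)·3 = -1.7321; e_2·v_3 = (-0.5145)·(-1) + (-0.6860)·4 + (-0.5145)·(-1) + (0.0000)·3 = -1.7150.
u_3 = v_3 + 1.7321·e_1 + 1.7150·e_2 = (-0.8824, 2.8235, -2.8824, 2.0000).
‖u_3‖ = 4.5890, so e_3 = (-0.1923, 0.6153, -0.6281, 0.4358).

Q = [[0.5774, -0.5145, -0.1923], [0.0000, -0.6860, 0.6153], [-0.5774, -0.5145, -0.6281], [-0.5774, 0.0000, 0.4358]], R = [[3.4641, -1.7321, -1.7321], [0.0000, 5.8310, -1.7150], [0.0000, 0.0000, 4.5890]]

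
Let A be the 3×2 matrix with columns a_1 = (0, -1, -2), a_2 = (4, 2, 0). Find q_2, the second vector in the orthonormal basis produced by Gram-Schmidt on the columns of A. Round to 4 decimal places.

a_1 = (0, -1, -2); ‖a_1‖ = 2.2361, so q_1 = (0.0000, -0.4472, -0.8944).
q_1·a_2 = 0.0000·4 + (-0.4472)·2 + (-0.8944)·0 = -0.8944.
u_2 = a_2 + 0.8944·q_1 = (4.0000, 1.6000, -0.8000).
‖u_2‖ = 4.3818, so q_2 = (0.9129, 0.3651, -0.1826).

q_2 = (0.9129, 0.3651, -0.1826)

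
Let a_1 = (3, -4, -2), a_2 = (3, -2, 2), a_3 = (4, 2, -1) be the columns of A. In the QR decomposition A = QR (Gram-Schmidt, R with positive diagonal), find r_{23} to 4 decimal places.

r_{23} = 0.9904

a_1 = (3, -4, -2); ‖a_1‖ = 5.3852, so e_1 = (0.5571, -0.7428, -0.3714).
e_1·a_2 = 0.5571·3 + (-0.7428)·(-2) + (-0.3714)·2 = 2.4140.
u_2 = a_2 − 2.4140·e_1 = (1.6552, -0.2069, 2.8966).
‖u_2‖ = 3.3425, so e_2 = (0.4952, -0.0619, 0.8666).
r_{23} = e_2·a_3 = 0.9904.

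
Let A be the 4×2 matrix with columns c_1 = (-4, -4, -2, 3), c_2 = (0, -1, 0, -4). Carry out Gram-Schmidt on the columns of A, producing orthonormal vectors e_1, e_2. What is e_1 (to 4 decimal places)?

c_1 = (-4, -4, -2, 3); ‖c_1‖ = 6.7082, so e_1 = (-0.5963, -0.5963, -0.2981, 0.4472).

e_1 = (-0.5963, -0.5963, -0.2981, 0.4472)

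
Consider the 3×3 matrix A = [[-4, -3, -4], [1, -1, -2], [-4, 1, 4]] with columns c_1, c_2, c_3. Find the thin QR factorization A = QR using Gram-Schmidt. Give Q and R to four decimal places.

Q = [[-0.6963, -0.6975, -0.1693], [0.1741, -0.3930, 0.9029], [-0.6963, 0.5992, 0.3950]], R = [[5.7446, 1.2185, -0.3482], [0.0000, 3.0847, 5.9729], [0.0000, 0.0000, 0.4515]]

c_1 = (-4, 1, -4); ‖c_1‖ = 5.7446, so q_1 = (-0.6963, 0.1741, -0.6963).
q_1·c_2 = (-0.6963)·(-3) + 0.1741·(-1) + (-0.6963)·1 = 1.2185.
u_2 = c_2 − 1.2185·q_1 = (-2.1515, -1.2121, 1.8485).
‖u_2‖ = 3.0847, so q_2 = (-0.6975, -0.3930, 0.5992).
q_1·c_3 = (-0.6963)·(-4) + 0.1741·(-2) + (-0.6963)·4 = -0.3482; q_2·c_3 = (-0.6975)·(-4) + (-0.3930)·(-2) + 0.5992·4 = 5.9729.
u_3 = c_3 + 0.3482·q_1 − 5.9729·q_2 = (-0.0764, 0.4076, 0.1783).
‖u_3‖ = 0.4515, so q_3 = (-0.1693, 0.9029, 0.3950).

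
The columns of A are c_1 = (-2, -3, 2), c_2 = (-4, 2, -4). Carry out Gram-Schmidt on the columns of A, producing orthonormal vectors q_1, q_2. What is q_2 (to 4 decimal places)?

q_2 = (-0.8085, 0.1617, -0.5659)

c_1 = (-2, -3, 2); ‖c_1‖ = 4.1231, so q_1 = (-0.4851, -0.7276, 0.4851).
q_1·c_2 = (-0.4851)·(-4) + (-0.7276)·2 + 0.4851·(-4) = -1.4552.
u_2 = c_2 + 1.4552·q_1 = (-4.7059, 0.9412, -3.2941).
‖u_2‖ = 5.8209, so q_2 = (-0.8085, 0.1617, -0.5659).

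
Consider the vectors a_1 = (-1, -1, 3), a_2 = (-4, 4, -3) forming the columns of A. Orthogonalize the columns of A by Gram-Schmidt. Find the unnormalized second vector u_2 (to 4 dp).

a_1 = (-1, -1, 3); ‖a_1‖ = 3.3166, so e_1 = (-0.3015, -0.3015, 0.9045).
e_1·a_2 = (-0.3015)·(-4) + (-0.3015)·4 + 0.9045·(-3) = -2.7136.
u_2 = a_2 + 2.7136·e_1 = (-4.8182, 3.1818, -0.5455).

u_2 = (-4.8182, 3.1818, -0.5455)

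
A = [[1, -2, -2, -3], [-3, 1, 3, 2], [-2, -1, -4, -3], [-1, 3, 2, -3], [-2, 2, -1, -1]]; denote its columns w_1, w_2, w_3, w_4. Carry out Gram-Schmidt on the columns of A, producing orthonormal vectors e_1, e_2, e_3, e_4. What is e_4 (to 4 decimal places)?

e_1 = w_1/‖w_1‖ = (1, -3, -2, -1, -2)/4.3589 = (0.2294, -0.6882, -0.4588, -0.2294, -0.4588).
r_{12} = e_1·w_2 = -2.2942.
u_2 = w_2 + 2.2942·e_1 = (-1.4737, -0.5789, -2.0526, 2.4737, 0.9474).
‖u_2‖ = 3.7063, so e_2 = (-0.3976, -0.1562, -0.5538, 0.6674, 0.2556).
r_{13} = e_1·w_3 = -0.6882; r_{23} = e_2·w_3 = 3.6211.
u_3 = w_3 + 0.6882·e_1 − 3.6211·e_2 = (-0.4023, 3.0920, -2.3103, -0.5747, -2.2414).
‖u_3‖ = 4.5182, so e_3 = (-0.0890, 0.6843, -0.5113, -0.1272, -0.4961).
r_{14} = e_1·w_4 = 0.4588; r_{24} = e_2·w_4 = 0.2840; r_{34} = e_3·w_4 = 4.0475.
u_4 = w_4 − 0.4588·e_1 − 0.2840·e_2 − 4.0475·e_3 = (-2.6319, -0.4097, -0.5625, -2.5694, 1.1458).
‖u_4‖ = 3.9149, so e_4 = (-0.6723, -0.1047, -0.1437, -0.6563, 0.2927).

e_4 = (-0.6723, -0.1047, -0.1437, -0.6563, 0.2927)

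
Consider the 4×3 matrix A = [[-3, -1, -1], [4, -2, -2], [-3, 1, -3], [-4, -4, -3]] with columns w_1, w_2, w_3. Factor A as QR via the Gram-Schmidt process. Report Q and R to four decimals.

w_1 = (-3, 4, -3, -4); ‖w_1‖ = 7.0711, so e_1 = (-0.4243, 0.5657, -0.4243, -0.5657).
e_1·w_2 = (-0.4243)·(-1) + 0.5657·(-2) + (-0.4243)·1 + (-0.5657)·(-4) = 1.1314.
u_2 = w_2 − 1.1314·e_1 = (-0.5200, -2.6400, 1.4800, -3.3600).
‖u_2‖ = 4.5519, so e_2 = (-0.1142, -0.5800, 0.3251, -0.7381).
e_1·w_3 = (-0.4243)·(-1) + 0.5657·(-2) + (-0.4243)·(-3) + (-0.5657)·(-3) = 2.2627; e_2·w_3 = (-0.1142)·(-1) + (-0.5800)·(-2) + 0.3251·(-3) + (-0.7381)·(-3) = 2.5132.
u_3 = w_3 − 2.2627·e_1 − 2.5132·e_2 = (0.2471, -1.8224, -2.8571, 0.1351).
‖u_3‖ = 3.4005, so e_3 = (0.0727, -0.5359, -0.8402, 0.0397).

Q = [[-0.4243, -0.1142, 0.0727], [0.5657, -0.5800, -0.5359], [-0.4243, 0.3251, -0.8402], [-0.5657, -0.7381, 0.0397]], R = [[7.0711, 1.1314, 2.2627], [0.0000, 4.5519, 2.5132], [0.0000, 0.0000, 3.4005]]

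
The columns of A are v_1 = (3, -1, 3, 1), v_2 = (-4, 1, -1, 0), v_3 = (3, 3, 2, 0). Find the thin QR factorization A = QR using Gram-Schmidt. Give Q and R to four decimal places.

Q = [[0.6708, -0.7016, 0.2025], [-0.2236, 0.0877, 0.9621], [0.6708, 0.6139, 0.1519], [0.2236, 0.3508, -0.1013]], R = [[4.4721, -3.5777, 2.6833], [0.0000, 2.2804, -0.6139], [0.0000, 0.0000, 3.7978]]

q_1 = v_1/‖v_1‖ = (3, -1, 3, 1)/4.4721 = (0.6708, -0.2236, 0.6708, 0.2236).
r_{12} = q_1·v_2 = -3.5777.
u_2 = v_2 + 3.5777·q_1 = (-1.6000, 0.2000, 1.4000, 0.8000).
‖u_2‖ = 2.2804, so q_2 = (-0.7016, 0.0877, 0.6139, 0.3508).
r_{13} = q_1·v_3 = 2.6833; r_{23} = q_2·v_3 = -0.6139.
u_3 = v_3 − 2.6833·q_1 + 0.6139·q_2 = (0.7692, 3.6538, 0.5769, -0.3846).
‖u_3‖ = 3.7978, so q_3 = (0.2025, 0.9621, 0.1519, -0.1013).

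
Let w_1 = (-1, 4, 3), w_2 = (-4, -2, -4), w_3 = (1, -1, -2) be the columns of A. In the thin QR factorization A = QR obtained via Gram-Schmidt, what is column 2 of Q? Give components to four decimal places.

q_2 = (-0.9025, 0.0902, -0.4212)

q_1 = w_1/‖w_1‖ = (-1, 4, 3)/5.0990 = (-0.1961, 0.7845, 0.5883).
r_{12} = q_1·w_2 = -3.1379.
u_2 = w_2 + 3.1379·q_1 = (-4.6154, 0.4615, -2.1538).
‖u_2‖ = 5.1141, so q_2 = (-0.9025, 0.0902, -0.4212).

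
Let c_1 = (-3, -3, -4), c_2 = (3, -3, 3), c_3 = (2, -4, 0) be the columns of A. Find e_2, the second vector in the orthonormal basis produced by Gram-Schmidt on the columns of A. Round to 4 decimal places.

c_1 = (-3, -3, -4); ‖c_1‖ = 5.8310, so e_1 = (-0.5145, -0.5145, -0.6860).
e_1·c_2 = (-0.5145)·3 + (-0.5145)·(-3) + (-0.6860)·3 = -2.0580.
u_2 = c_2 + 2.0580·e_1 = (1.9412, -4.0588, 1.5882).
‖u_2‖ = 4.7712, so e_2 = (0.4068, -0.8507, 0.3329).

e_2 = (0.4068, -0.8507, 0.3329)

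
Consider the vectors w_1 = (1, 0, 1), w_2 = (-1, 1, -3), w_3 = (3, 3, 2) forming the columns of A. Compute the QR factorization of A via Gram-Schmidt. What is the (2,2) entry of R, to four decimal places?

w_1 = (1, 0, 1); ‖w_1‖ = 1.4142, so q_1 = (0.7071, 0.0000, 0.7071).
q_1·w_2 = 0.7071·(-1) + 0.0000·1 + 0.7071·(-3) = -2.8284.
u_2 = w_2 + 2.8284·q_1 = (1.0000, 1.0000, -1.0000).
r_{22} = ‖u_2‖ = 1.7321.

r_{22} = 1.7321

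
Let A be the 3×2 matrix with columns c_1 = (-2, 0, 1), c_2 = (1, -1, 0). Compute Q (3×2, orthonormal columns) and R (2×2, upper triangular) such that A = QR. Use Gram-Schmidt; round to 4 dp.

c_1 = (-2, 0, 1); ‖c_1‖ = 2.2361, so e_1 = (-0.8944, 0.0000, 0.4472).
e_1·c_2 = (-0.8944)·1 + 0.0000·(-1) + 0.4472·0 = -0.8944.
u_2 = c_2 + 0.8944·e_1 = (0.2000, -1.0000, 0.4000).
‖u_2‖ = 1.0954, so e_2 = (0.1826, -0.9129, 0.3651).

Q = [[-0.8944, 0.1826], [0.0000, -0.9129], [0.4472, 0.3651]], R = [[2.2361, -0.8944], [0.0000, 1.0954]]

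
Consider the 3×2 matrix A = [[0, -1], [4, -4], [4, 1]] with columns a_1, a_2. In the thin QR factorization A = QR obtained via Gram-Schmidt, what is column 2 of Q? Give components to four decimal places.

q_2 = (-0.2722, -0.6804, 0.6804)

a_1 = (0, 4, 4); ‖a_1‖ = 5.6569, so q_1 = (0.0000, 0.7071, 0.7071).
q_1·a_2 = 0.0000·(-1) + 0.7071·(-4) + 0.7071·1 = -2.1213.
u_2 = a_2 + 2.1213·q_1 = (-1.0000, -2.5000, 2.5000).
‖u_2‖ = 3.6742, so q_2 = (-0.2722, -0.6804, 0.6804).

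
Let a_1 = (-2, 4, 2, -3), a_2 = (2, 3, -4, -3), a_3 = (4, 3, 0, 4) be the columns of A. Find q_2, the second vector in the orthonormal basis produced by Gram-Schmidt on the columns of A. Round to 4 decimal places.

q_1 = a_1/‖a_1‖ = (-2, 4, 2, -3)/5.7446 = (-0.3482, 0.6963, 0.3482, -0.5222).
r_{12} = q_1·a_2 = 1.5667.
u_2 = a_2 − 1.5667·q_1 = (2.5455, 1.9091, -4.5455, -2.1818).
‖u_2‖ = 5.9620, so q_2 = (0.4269, 0.3202, -0.7624, -0.3660).

q_2 = (0.4269, 0.3202, -0.7624, -0.3660)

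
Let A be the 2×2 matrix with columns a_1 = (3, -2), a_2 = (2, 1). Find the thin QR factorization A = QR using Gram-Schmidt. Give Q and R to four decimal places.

Q = [[0.8321, 0.5547], [-0.5547, 0.8321]], R = [[3.6056, 1.1094], [0.0000, 1.9415]]

e_1 = a_1/‖a_1‖ = (3, -2)/3.6056 = (0.8321, -0.5547).
r_{12} = e_1·a_2 = 1.1094.
u_2 = a_2 − 1.1094·e_1 = (1.0769, 1.6154).
‖u_2‖ = 1.9415, so e_2 = (0.5547, 0.8321).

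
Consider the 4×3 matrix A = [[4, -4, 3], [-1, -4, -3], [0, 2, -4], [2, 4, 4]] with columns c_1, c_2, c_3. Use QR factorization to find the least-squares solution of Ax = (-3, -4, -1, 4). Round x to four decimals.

q_1 = c_1/‖c_1‖ = (4, -1, 0, 2)/4.5826 = (0.8729, -0.2182, 0.0000, 0.4364).
r_{12} = q_1·c_2 = -0.8729.
u_2 = c_2 + 0.8729·q_1 = (-3.2381, -4.1905, 2.0000, 4.3810).
‖u_2‖ = 7.1581, so q_2 = (-0.4524, -0.5854, 0.2794, 0.6120).
r_{13} = q_1·c_3 = 5.0190; r_{23} = q_2·c_3 = 1.7296.
u_3 = c_3 − 5.0190·q_1 − 1.7296·q_2 = (-0.5985, -0.8922, -4.4833, 0.7509).
‖u_3‖ = 4.6710, so q_3 = (-0.1281, -0.1910, -0.9598, 0.1608).
Qᵀb = (0.0000, 5.8675, 2.7513).
Back-substitute: x_3 = 2.7513/4.6710 = 0.5890.
x_2 = (5.8675 − 1.7296·0.5890)/7.1581 = 0.6774.
x_1 = (0.0000 + 0.8729·0.6774 − 5.0190·0.5890)/4.5826 = -0.5161.

x = (-0.5161, 0.6774, 0.5890)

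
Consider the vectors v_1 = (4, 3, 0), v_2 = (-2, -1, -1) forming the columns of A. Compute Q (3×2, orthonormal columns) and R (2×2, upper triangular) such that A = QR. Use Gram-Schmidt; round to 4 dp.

Q = [[0.8000, -0.2228], [0.6000, 0.2971], [0.0000, -0.9285]], R = [[5.0000, -2.2000], [0.0000, 1.0770]]

v_1 = (4, 3, 0); ‖v_1‖ = 5.0000, so q_1 = (0.8000, 0.6000, 0.0000).
q_1·v_2 = 0.8000·(-2) + 0.6000·(-1) + 0.0000·(-1) = -2.2000.
u_2 = v_2 + 2.2000·q_1 = (-0.2400, 0.3200, -1.0000).
‖u_2‖ = 1.0770, so q_2 = (-0.2228, 0.2971, -0.9285).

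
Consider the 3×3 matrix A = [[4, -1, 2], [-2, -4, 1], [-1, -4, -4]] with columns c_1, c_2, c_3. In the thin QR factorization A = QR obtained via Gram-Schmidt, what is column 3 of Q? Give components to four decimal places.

e_3 = (0.1595, 0.6778, -0.7177)

e_1 = c_1/‖c_1‖ = (4, -2, -1)/4.5826 = (0.8729, -0.4364, -0.2182).
r_{12} = e_1·c_2 = 1.7457.
u_2 = c_2 − 1.7457·e_1 = (-2.5238, -3.2381, -3.6190).
‖u_2‖ = 5.4729, so e_2 = (-0.4611, -0.5917, -0.6613).
r_{13} = e_1·c_3 = 2.1822; r_{23} = e_2·c_3 = 1.1311.
u_3 = c_3 − 2.1822·e_1 − 1.1311·e_2 = (0.6169, 2.6216, -2.7758).
‖u_3‖ = 3.8676, so e_3 = (0.1595, 0.6778, -0.7177).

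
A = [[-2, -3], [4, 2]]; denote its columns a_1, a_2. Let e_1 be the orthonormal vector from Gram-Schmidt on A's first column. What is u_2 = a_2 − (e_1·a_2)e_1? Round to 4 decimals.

a_1 = (-2, 4); ‖a_1‖ = 4.4721, so e_1 = (-0.4472, 0.8944).
e_1·a_2 = (-0.4472)·(-3) + 0.8944·2 = 3.1305.
u_2 = a_2 − 3.1305·e_1 = (-1.6000, -0.8000).

u_2 = (-1.6000, -0.8000)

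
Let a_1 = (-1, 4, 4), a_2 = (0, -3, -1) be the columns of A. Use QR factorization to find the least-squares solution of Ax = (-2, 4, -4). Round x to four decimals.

x = (-1.4595, -3.1351)

a_1 = (-1, 4, 4); ‖a_1‖ = 5.7446, so e_1 = (-0.1741, 0.6963, 0.6963).
e_1·a_2 = (-0.1741)·0 + 0.6963·(-3) + 0.6963·(-1) = -2.7852.
u_2 = a_2 + 2.7852·e_1 = (-0.4848, -1.0606, 0.9394).
‖u_2‖ = 1.4975, so e_2 = (-0.3238, -0.7083, 0.6273).
Qᵀb = (0.3482, -4.6948).
Back-substitute: x_2 = -4.6948/1.4975 = -3.1351.
x_1 = (0.3482 + 2.7852·(-3.1351))/5.7446 = -1.4595.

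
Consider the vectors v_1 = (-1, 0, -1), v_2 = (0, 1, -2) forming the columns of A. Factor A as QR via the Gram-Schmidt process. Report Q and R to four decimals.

v_1 = (-1, 0, -1); ‖v_1‖ = 1.4142, so q_1 = (-0.7071, 0.0000, -0.7071).
q_1·v_2 = (-0.7071)·0 + 0.0000·1 + (-0.7071)·(-2) = 1.4142.
u_2 = v_2 − 1.4142·q_1 = (1.0000, 1.0000, -1.0000).
‖u_2‖ = 1.7321, so q_2 = (0.5774, 0.5774, -0.5774).

Q = [[-0.7071, 0.5774], [0.0000, 0.5774], [-0.7071, -0.5774]], R = [[1.4142, 1.4142], [0.0000, 1.7321]]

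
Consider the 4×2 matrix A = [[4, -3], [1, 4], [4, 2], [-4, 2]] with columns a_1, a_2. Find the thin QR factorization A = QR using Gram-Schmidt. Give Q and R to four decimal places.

a_1 = (4, 1, 4, -4); ‖a_1‖ = 7.0000, so q_1 = (0.5714, 0.1429, 0.5714, -0.5714).
q_1·a_2 = 0.5714·(-3) + 0.1429·4 + 0.5714·2 + (-0.5714)·2 = -1.1429.
u_2 = a_2 + 1.1429·q_1 = (-2.3469, 4.1633, 2.6531, 1.3469).
‖u_2‖ = 5.6297, so q_2 = (-0.4169, 0.7395, 0.4713, 0.2393).

Q = [[0.5714, -0.4169], [0.1429, 0.7395], [0.5714, 0.4713], [-0.5714, 0.2393]], R = [[7.0000, -1.1429], [0.0000, 5.6297]]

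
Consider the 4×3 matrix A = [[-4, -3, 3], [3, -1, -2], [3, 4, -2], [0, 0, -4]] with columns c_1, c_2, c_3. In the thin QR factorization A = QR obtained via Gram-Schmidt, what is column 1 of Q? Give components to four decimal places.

e_1 = (-0.6860, 0.5145, 0.5145, 0.0000)

c_1 = (-4, 3, 3, 0); ‖c_1‖ = 5.8310, so e_1 = (-0.6860, 0.5145, 0.5145, 0.0000).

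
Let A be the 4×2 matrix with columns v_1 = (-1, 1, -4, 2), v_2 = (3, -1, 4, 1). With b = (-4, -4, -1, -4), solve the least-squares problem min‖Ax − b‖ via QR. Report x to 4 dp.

q_1 = v_1/‖v_1‖ = (-1, 1, -4, 2)/4.6904 = (-0.2132, 0.2132, -0.8528, 0.4264).
r_{12} = q_1·v_2 = -3.8376.
u_2 = v_2 + 3.8376·q_1 = (2.1818, -0.1818, 0.7273, 2.6364).
‖u_2‖ = 3.5032, so q_2 = (0.6228, -0.0519, 0.2076, 0.7525).
Qᵀb = (-0.8528, -5.5014).
Back-substitute: x_2 = -5.5014/3.5032 = -1.5704.
x_1 = (-0.8528 + 3.8376·(-1.5704))/4.6904 = -1.4667.

x = (-1.4667, -1.5704)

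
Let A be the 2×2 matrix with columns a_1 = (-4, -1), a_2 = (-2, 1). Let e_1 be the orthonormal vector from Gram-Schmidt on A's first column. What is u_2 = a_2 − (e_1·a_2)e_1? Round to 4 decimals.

u_2 = (-0.3529, 1.4118)

a_1 = (-4, -1); ‖a_1‖ = 4.1231, so e_1 = (-0.9701, -0.2425).
e_1·a_2 = (-0.9701)·(-2) + (-0.2425)·1 = 1.6977.
u_2 = a_2 − 1.6977·e_1 = (-0.3529, 1.4118).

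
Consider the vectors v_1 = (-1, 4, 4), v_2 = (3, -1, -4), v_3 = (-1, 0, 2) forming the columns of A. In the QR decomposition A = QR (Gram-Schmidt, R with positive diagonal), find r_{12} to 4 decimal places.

q_1 = v_1/‖v_1‖ = (-1, 4, 4)/5.7446 = (-0.1741, 0.6963, 0.6963).
r_{12} = q_1·v_2 = -4.0038.

r_{12} = -4.0038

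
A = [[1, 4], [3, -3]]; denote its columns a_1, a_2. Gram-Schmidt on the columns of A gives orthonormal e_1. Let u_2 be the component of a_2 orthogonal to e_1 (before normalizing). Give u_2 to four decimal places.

u_2 = (4.5000, -1.5000)

a_1 = (1, 3); ‖a_1‖ = 3.1623, so e_1 = (0.3162, 0.9487).
e_1·a_2 = 0.3162·4 + 0.9487·(-3) = -1.5811.
u_2 = a_2 + 1.5811·e_1 = (4.5000, -1.5000).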